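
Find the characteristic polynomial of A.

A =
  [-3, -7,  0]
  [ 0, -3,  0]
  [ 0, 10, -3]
x^3 + 9*x^2 + 27*x + 27

Expanding det(x·I − A) (e.g. by cofactor expansion or by noting that A is similar to its Jordan form J, which has the same characteristic polynomial as A) gives
  χ_A(x) = x^3 + 9*x^2 + 27*x + 27
which factors as (x + 3)^3. The eigenvalues (with algebraic multiplicities) are λ = -3 with multiplicity 3.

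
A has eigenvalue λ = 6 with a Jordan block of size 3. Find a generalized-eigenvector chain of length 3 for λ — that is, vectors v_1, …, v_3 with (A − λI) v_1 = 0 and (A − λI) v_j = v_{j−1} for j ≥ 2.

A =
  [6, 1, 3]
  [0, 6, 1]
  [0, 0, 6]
A Jordan chain for λ = 6 of length 3:
v_1 = (1, 0, 0)ᵀ
v_2 = (3, 1, 0)ᵀ
v_3 = (0, 0, 1)ᵀ

Let N = A − (6)·I. We want v_3 with N^3 v_3 = 0 but N^2 v_3 ≠ 0; then v_{j-1} := N · v_j for j = 3, …, 2.

Pick v_3 = (0, 0, 1)ᵀ.
Then v_2 = N · v_3 = (3, 1, 0)ᵀ.
Then v_1 = N · v_2 = (1, 0, 0)ᵀ.

Sanity check: (A − (6)·I) v_1 = (0, 0, 0)ᵀ = 0. ✓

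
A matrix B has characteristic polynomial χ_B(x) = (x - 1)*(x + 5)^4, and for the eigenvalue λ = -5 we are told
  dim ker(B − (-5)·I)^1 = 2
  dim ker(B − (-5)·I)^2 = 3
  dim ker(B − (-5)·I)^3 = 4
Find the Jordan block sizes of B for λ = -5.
Block sizes for λ = -5: [3, 1]

From the dimensions of kernels of powers, the number of Jordan blocks of size at least j is d_j − d_{j−1} where d_j = dim ker(N^j) (with d_0 = 0). Computing the differences gives [2, 1, 1].
The number of blocks of size exactly k is (#blocks of size ≥ k) − (#blocks of size ≥ k + 1), so the partition is: 1 block(s) of size 1, 1 block(s) of size 3.
In nonincreasing order the block sizes are [3, 1].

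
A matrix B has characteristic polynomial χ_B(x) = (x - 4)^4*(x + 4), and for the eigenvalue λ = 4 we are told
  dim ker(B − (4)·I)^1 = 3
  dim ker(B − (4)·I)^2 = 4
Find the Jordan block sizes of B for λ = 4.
Block sizes for λ = 4: [2, 1, 1]

From the dimensions of kernels of powers, the number of Jordan blocks of size at least j is d_j − d_{j−1} where d_j = dim ker(N^j) (with d_0 = 0). Computing the differences gives [3, 1].
The number of blocks of size exactly k is (#blocks of size ≥ k) − (#blocks of size ≥ k + 1), so the partition is: 2 block(s) of size 1, 1 block(s) of size 2.
In nonincreasing order the block sizes are [2, 1, 1].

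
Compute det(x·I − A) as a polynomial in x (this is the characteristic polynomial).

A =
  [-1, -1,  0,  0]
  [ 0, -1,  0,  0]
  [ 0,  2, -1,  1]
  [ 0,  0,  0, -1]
x^4 + 4*x^3 + 6*x^2 + 4*x + 1

Expanding det(x·I − A) (e.g. by cofactor expansion or by noting that A is similar to its Jordan form J, which has the same characteristic polynomial as A) gives
  χ_A(x) = x^4 + 4*x^3 + 6*x^2 + 4*x + 1
which factors as (x + 1)^4. The eigenvalues (with algebraic multiplicities) are λ = -1 with multiplicity 4.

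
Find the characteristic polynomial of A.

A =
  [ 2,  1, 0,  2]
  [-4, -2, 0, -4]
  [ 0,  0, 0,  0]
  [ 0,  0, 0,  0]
x^4

Expanding det(x·I − A) (e.g. by cofactor expansion or by noting that A is similar to its Jordan form J, which has the same characteristic polynomial as A) gives
  χ_A(x) = x^4
which factors as x^4. The eigenvalues (with algebraic multiplicities) are λ = 0 with multiplicity 4.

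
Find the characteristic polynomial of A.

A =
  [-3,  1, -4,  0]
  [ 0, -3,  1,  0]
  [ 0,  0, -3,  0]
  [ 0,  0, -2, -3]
x^4 + 12*x^3 + 54*x^2 + 108*x + 81

Expanding det(x·I − A) (e.g. by cofactor expansion or by noting that A is similar to its Jordan form J, which has the same characteristic polynomial as A) gives
  χ_A(x) = x^4 + 12*x^3 + 54*x^2 + 108*x + 81
which factors as (x + 3)^4. The eigenvalues (with algebraic multiplicities) are λ = -3 with multiplicity 4.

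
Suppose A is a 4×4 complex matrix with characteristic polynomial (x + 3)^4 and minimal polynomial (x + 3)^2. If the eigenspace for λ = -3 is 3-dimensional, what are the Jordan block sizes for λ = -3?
Block sizes for λ = -3: [2, 1, 1]

Step 1 — from the characteristic polynomial, algebraic multiplicity of λ = -3 is 4. From dim ker(A − (-3)·I) = 3, there are exactly 3 Jordan blocks for λ = -3.
Step 2 — from the minimal polynomial, the factor (x + 3)^2 tells us the largest block for λ = -3 has size 2.
Step 3 — with total size 4, 3 blocks, and largest block 2, the block sizes (in nonincreasing order) are [2, 1, 1].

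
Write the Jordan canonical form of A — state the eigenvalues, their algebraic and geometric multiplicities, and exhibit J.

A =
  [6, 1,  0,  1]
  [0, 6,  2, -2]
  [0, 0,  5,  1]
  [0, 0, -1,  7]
J_3(6) ⊕ J_1(6)

The characteristic polynomial is
  det(x·I − A) = x^4 - 24*x^3 + 216*x^2 - 864*x + 1296 = (x - 6)^4

Eigenvalues and multiplicities (the geometric multiplicity of λ is n − rank(A − λI), which equals the number of Jordan blocks for λ):
  λ = 6: algebraic multiplicity = 4, geometric multiplicity = 2

Determining the block sizes for each eigenvalue:
  λ = 6: with am = 4 and gm = 2, the partition is not yet determined (e.g. several partitions of 4 into 2 parts exist). Let N = A − (6)·I. Computing rank(N^1) = 2, rank(N^2) = 1, rank(N^3) = 0; the number of blocks of size ≥ j is rank(N^{j−1}) − rank(N^j), giving [2, 1, 1]. So we have 1 block(s) of size 3, 1 block(s) of size 1 → block sizes [3, 1]

Assembling the blocks gives a Jordan form
J =
  [6, 1, 0, 0]
  [0, 6, 1, 0]
  [0, 0, 6, 0]
  [0, 0, 0, 6]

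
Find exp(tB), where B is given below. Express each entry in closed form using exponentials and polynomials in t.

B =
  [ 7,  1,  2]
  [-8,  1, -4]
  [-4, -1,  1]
e^{tB} =
  [4*t*exp(3*t) + exp(3*t), t*exp(3*t), 2*t*exp(3*t)]
  [-8*t*exp(3*t), -2*t*exp(3*t) + exp(3*t), -4*t*exp(3*t)]
  [-4*t*exp(3*t), -t*exp(3*t), -2*t*exp(3*t) + exp(3*t)]

Strategy: write B = P · J · P⁻¹ where J is a Jordan canonical form, so e^{tB} = P · e^{tJ} · P⁻¹, and e^{tJ} can be computed block-by-block.

B has Jordan form
J =
  [3, 1, 0]
  [0, 3, 0]
  [0, 0, 3]
(up to reordering of blocks).

Per-block formulas:
  For a 1×1 block at λ = 3: exp(t · [3]) = [e^(3t)].
  For a 2×2 Jordan block J_2(3): exp(t · J_2(3)) = e^(3t)·(I + t·N), where N is the 2×2 nilpotent shift.

After assembling e^{tJ} and conjugating by P, we get:

e^{tB} =
  [4*t*exp(3*t) + exp(3*t), t*exp(3*t), 2*t*exp(3*t)]
  [-8*t*exp(3*t), -2*t*exp(3*t) + exp(3*t), -4*t*exp(3*t)]
  [-4*t*exp(3*t), -t*exp(3*t), -2*t*exp(3*t) + exp(3*t)]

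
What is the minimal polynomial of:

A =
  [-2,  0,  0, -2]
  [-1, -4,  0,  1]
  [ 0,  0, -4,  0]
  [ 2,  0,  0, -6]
x^2 + 8*x + 16

The characteristic polynomial is χ_A(x) = (x + 4)^4, so the eigenvalues are known. The minimal polynomial is
  m_A(x) = Π_λ (x − λ)^{k_λ}
where k_λ is the size of the *largest* Jordan block for λ (equivalently, the smallest k with (A − λI)^k v = 0 for every generalised eigenvector v of λ).

  λ = -4: largest Jordan block has size 2, contributing (x + 4)^2

So m_A(x) = (x + 4)^2 = x^2 + 8*x + 16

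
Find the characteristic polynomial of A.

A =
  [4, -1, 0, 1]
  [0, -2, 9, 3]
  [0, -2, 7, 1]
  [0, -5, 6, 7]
x^4 - 16*x^3 + 96*x^2 - 256*x + 256

Expanding det(x·I − A) (e.g. by cofactor expansion or by noting that A is similar to its Jordan form J, which has the same characteristic polynomial as A) gives
  χ_A(x) = x^4 - 16*x^3 + 96*x^2 - 256*x + 256
which factors as (x - 4)^4. The eigenvalues (with algebraic multiplicities) are λ = 4 with multiplicity 4.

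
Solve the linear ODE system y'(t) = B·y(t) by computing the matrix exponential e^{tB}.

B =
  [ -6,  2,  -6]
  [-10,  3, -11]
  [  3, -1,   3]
e^{tB} =
  [-t^2 - 6*t + 1, 2*t, -2*t^2 - 6*t]
  [-3*t^2/2 - 10*t, 3*t + 1, -3*t^2 - 11*t]
  [t^2/2 + 3*t, -t, t^2 + 3*t + 1]

Strategy: write B = P · J · P⁻¹ where J is a Jordan canonical form, so e^{tB} = P · e^{tJ} · P⁻¹, and e^{tJ} can be computed block-by-block.

B has Jordan form
J =
  [0, 1, 0]
  [0, 0, 1]
  [0, 0, 0]
(up to reordering of blocks).

Per-block formulas:
  For a 3×3 Jordan block J_3(0): exp(t · J_3(0)) = e^(0t)·(I + t·N + (t^2/2)·N^2), where N is the 3×3 nilpotent shift.

After assembling e^{tJ} and conjugating by P, we get:

e^{tB} =
  [-t^2 - 6*t + 1, 2*t, -2*t^2 - 6*t]
  [-3*t^2/2 - 10*t, 3*t + 1, -3*t^2 - 11*t]
  [t^2/2 + 3*t, -t, t^2 + 3*t + 1]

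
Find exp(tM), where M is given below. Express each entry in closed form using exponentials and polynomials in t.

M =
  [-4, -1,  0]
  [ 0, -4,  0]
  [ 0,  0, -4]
e^{tM} =
  [exp(-4*t), -t*exp(-4*t), 0]
  [0, exp(-4*t), 0]
  [0, 0, exp(-4*t)]

Strategy: write M = P · J · P⁻¹ where J is a Jordan canonical form, so e^{tM} = P · e^{tJ} · P⁻¹, and e^{tJ} can be computed block-by-block.

M has Jordan form
J =
  [-4,  1,  0]
  [ 0, -4,  0]
  [ 0,  0, -4]
(up to reordering of blocks).

Per-block formulas:
  For a 1×1 block at λ = -4: exp(t · [-4]) = [e^(-4t)].
  For a 2×2 Jordan block J_2(-4): exp(t · J_2(-4)) = e^(-4t)·(I + t·N), where N is the 2×2 nilpotent shift.

After assembling e^{tJ} and conjugating by P, we get:

e^{tM} =
  [exp(-4*t), -t*exp(-4*t), 0]
  [0, exp(-4*t), 0]
  [0, 0, exp(-4*t)]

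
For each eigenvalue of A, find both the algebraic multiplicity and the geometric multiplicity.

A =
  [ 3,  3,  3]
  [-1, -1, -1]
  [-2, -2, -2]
λ = 0: alg = 3, geom = 2

Step 1 — factor the characteristic polynomial to read off the algebraic multiplicities:
  χ_A(x) = x^3

Step 2 — compute geometric multiplicities via the rank-nullity identity g(λ) = n − rank(A − λI):
  rank(A − (0)·I) = 1, so dim ker(A − (0)·I) = n − 1 = 2

Summary:
  λ = 0: algebraic multiplicity = 3, geometric multiplicity = 2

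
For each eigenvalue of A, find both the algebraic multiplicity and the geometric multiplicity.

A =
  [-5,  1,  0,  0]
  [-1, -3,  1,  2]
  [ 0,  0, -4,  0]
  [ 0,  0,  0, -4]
λ = -4: alg = 4, geom = 2

Step 1 — factor the characteristic polynomial to read off the algebraic multiplicities:
  χ_A(x) = (x + 4)^4

Step 2 — compute geometric multiplicities via the rank-nullity identity g(λ) = n − rank(A − λI):
  rank(A − (-4)·I) = 2, so dim ker(A − (-4)·I) = n − 2 = 2

Summary:
  λ = -4: algebraic multiplicity = 4, geometric multiplicity = 2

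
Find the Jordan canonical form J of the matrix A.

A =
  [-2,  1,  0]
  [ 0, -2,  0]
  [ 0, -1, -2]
J_2(-2) ⊕ J_1(-2)

The characteristic polynomial is
  det(x·I − A) = x^3 + 6*x^2 + 12*x + 8 = (x + 2)^3

Eigenvalues and multiplicities (the geometric multiplicity of λ is n − rank(A − λI), which equals the number of Jordan blocks for λ):
  λ = -2: algebraic multiplicity = 3, geometric multiplicity = 2

Determining the block sizes for each eigenvalue:
  λ = -2: 2 blocks summing to 3 forces exactly one block of size 2 and the rest size 1 → block sizes [2, 1]

Assembling the blocks gives a Jordan form
J =
  [-2,  1,  0]
  [ 0, -2,  0]
  [ 0,  0, -2]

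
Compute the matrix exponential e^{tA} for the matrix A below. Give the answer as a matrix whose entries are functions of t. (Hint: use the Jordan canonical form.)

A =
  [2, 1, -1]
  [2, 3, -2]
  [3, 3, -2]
e^{tA} =
  [t*exp(t) + exp(t), t*exp(t), -t*exp(t)]
  [2*t*exp(t), 2*t*exp(t) + exp(t), -2*t*exp(t)]
  [3*t*exp(t), 3*t*exp(t), -3*t*exp(t) + exp(t)]

Strategy: write A = P · J · P⁻¹ where J is a Jordan canonical form, so e^{tA} = P · e^{tJ} · P⁻¹, and e^{tJ} can be computed block-by-block.

A has Jordan form
J =
  [1, 1, 0]
  [0, 1, 0]
  [0, 0, 1]
(up to reordering of blocks).

Per-block formulas:
  For a 2×2 Jordan block J_2(1): exp(t · J_2(1)) = e^(1t)·(I + t·N), where N is the 2×2 nilpotent shift.
  For a 1×1 block at λ = 1: exp(t · [1]) = [e^(1t)].

After assembling e^{tJ} and conjugating by P, we get:

e^{tA} =
  [t*exp(t) + exp(t), t*exp(t), -t*exp(t)]
  [2*t*exp(t), 2*t*exp(t) + exp(t), -2*t*exp(t)]
  [3*t*exp(t), 3*t*exp(t), -3*t*exp(t) + exp(t)]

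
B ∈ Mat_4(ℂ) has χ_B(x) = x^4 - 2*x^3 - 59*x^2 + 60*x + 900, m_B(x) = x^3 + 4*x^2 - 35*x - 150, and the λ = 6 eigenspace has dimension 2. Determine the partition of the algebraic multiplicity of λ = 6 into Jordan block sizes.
Block sizes for λ = 6: [1, 1]

Step 1 — from the characteristic polynomial, algebraic multiplicity of λ = 6 is 2. From dim ker(B − (6)·I) = 2, there are exactly 2 Jordan blocks for λ = 6.
Step 2 — from the minimal polynomial, the factor (x − 6) tells us the largest block for λ = 6 has size 1.
Step 3 — with total size 2, 2 blocks, and largest block 1, the block sizes (in nonincreasing order) are [1, 1].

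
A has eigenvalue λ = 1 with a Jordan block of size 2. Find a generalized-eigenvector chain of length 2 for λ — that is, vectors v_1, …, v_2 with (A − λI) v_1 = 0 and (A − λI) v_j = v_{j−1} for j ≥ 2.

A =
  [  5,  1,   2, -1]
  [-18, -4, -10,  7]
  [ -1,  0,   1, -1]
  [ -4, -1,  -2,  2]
A Jordan chain for λ = 1 of length 2:
v_1 = (4, -18, -1, -4)ᵀ
v_2 = (1, 0, 0, 0)ᵀ

Let N = A − (1)·I. We want v_2 with N^2 v_2 = 0 but N^1 v_2 ≠ 0; then v_{j-1} := N · v_j for j = 2, …, 2.

Pick v_2 = (1, 0, 0, 0)ᵀ.
Then v_1 = N · v_2 = (4, -18, -1, -4)ᵀ.

Sanity check: (A − (1)·I) v_1 = (0, 0, 0, 0)ᵀ = 0. ✓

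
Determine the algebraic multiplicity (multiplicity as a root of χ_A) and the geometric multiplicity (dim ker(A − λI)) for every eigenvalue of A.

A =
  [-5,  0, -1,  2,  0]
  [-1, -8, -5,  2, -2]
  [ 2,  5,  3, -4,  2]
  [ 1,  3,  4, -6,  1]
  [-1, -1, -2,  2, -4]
λ = -4: alg = 5, geom = 2

Step 1 — factor the characteristic polynomial to read off the algebraic multiplicities:
  χ_A(x) = (x + 4)^5

Step 2 — compute geometric multiplicities via the rank-nullity identity g(λ) = n − rank(A − λI):
  rank(A − (-4)·I) = 3, so dim ker(A − (-4)·I) = n − 3 = 2

Summary:
  λ = -4: algebraic multiplicity = 5, geometric multiplicity = 2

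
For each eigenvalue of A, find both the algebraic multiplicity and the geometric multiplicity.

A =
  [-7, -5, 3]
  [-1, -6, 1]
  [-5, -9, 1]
λ = -4: alg = 3, geom = 1

Step 1 — factor the characteristic polynomial to read off the algebraic multiplicities:
  χ_A(x) = (x + 4)^3

Step 2 — compute geometric multiplicities via the rank-nullity identity g(λ) = n − rank(A − λI):
  rank(A − (-4)·I) = 2, so dim ker(A − (-4)·I) = n − 2 = 1

Summary:
  λ = -4: algebraic multiplicity = 3, geometric multiplicity = 1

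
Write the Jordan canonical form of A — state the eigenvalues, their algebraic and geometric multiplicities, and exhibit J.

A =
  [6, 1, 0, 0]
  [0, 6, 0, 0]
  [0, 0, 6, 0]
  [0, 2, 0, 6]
J_2(6) ⊕ J_1(6) ⊕ J_1(6)

The characteristic polynomial is
  det(x·I − A) = x^4 - 24*x^3 + 216*x^2 - 864*x + 1296 = (x - 6)^4

Eigenvalues and multiplicities (the geometric multiplicity of λ is n − rank(A − λI), which equals the number of Jordan blocks for λ):
  λ = 6: algebraic multiplicity = 4, geometric multiplicity = 3

Determining the block sizes for each eigenvalue:
  λ = 6: 3 blocks summing to 4 forces exactly one block of size 2 and the rest size 1 → block sizes [2, 1, 1]

Assembling the blocks gives a Jordan form
J =
  [6, 1, 0, 0]
  [0, 6, 0, 0]
  [0, 0, 6, 0]
  [0, 0, 0, 6]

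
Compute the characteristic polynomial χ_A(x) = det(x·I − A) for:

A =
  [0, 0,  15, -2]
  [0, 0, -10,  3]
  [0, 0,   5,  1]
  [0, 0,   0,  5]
x^4 - 10*x^3 + 25*x^2

Expanding det(x·I − A) (e.g. by cofactor expansion or by noting that A is similar to its Jordan form J, which has the same characteristic polynomial as A) gives
  χ_A(x) = x^4 - 10*x^3 + 25*x^2
which factors as x^2*(x - 5)^2. The eigenvalues (with algebraic multiplicities) are λ = 0 with multiplicity 2, λ = 5 with multiplicity 2.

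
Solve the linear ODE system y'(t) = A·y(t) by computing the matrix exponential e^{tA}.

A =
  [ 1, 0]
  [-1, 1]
e^{tA} =
  [exp(t), 0]
  [-t*exp(t), exp(t)]

Strategy: write A = P · J · P⁻¹ where J is a Jordan canonical form, so e^{tA} = P · e^{tJ} · P⁻¹, and e^{tJ} can be computed block-by-block.

A has Jordan form
J =
  [1, 1]
  [0, 1]
(up to reordering of blocks).

Per-block formulas:
  For a 2×2 Jordan block J_2(1): exp(t · J_2(1)) = e^(1t)·(I + t·N), where N is the 2×2 nilpotent shift.

After assembling e^{tJ} and conjugating by P, we get:

e^{tA} =
  [exp(t), 0]
  [-t*exp(t), exp(t)]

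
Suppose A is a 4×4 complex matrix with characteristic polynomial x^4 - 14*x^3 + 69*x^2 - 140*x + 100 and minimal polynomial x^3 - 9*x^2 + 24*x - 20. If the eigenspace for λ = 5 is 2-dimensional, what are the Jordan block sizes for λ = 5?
Block sizes for λ = 5: [1, 1]

Step 1 — from the characteristic polynomial, algebraic multiplicity of λ = 5 is 2. From dim ker(A − (5)·I) = 2, there are exactly 2 Jordan blocks for λ = 5.
Step 2 — from the minimal polynomial, the factor (x − 5) tells us the largest block for λ = 5 has size 1.
Step 3 — with total size 2, 2 blocks, and largest block 1, the block sizes (in nonincreasing order) are [1, 1].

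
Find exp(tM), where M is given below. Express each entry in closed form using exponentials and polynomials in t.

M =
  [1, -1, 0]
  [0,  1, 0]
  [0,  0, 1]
e^{tM} =
  [exp(t), -t*exp(t), 0]
  [0, exp(t), 0]
  [0, 0, exp(t)]

Strategy: write M = P · J · P⁻¹ where J is a Jordan canonical form, so e^{tM} = P · e^{tJ} · P⁻¹, and e^{tJ} can be computed block-by-block.

M has Jordan form
J =
  [1, 1, 0]
  [0, 1, 0]
  [0, 0, 1]
(up to reordering of blocks).

Per-block formulas:
  For a 1×1 block at λ = 1: exp(t · [1]) = [e^(1t)].
  For a 2×2 Jordan block J_2(1): exp(t · J_2(1)) = e^(1t)·(I + t·N), where N is the 2×2 nilpotent shift.

After assembling e^{tJ} and conjugating by P, we get:

e^{tM} =
  [exp(t), -t*exp(t), 0]
  [0, exp(t), 0]
  [0, 0, exp(t)]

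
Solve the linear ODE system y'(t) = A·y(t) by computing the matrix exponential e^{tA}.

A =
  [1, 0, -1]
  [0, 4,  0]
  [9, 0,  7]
e^{tA} =
  [-3*t*exp(4*t) + exp(4*t), 0, -t*exp(4*t)]
  [0, exp(4*t), 0]
  [9*t*exp(4*t), 0, 3*t*exp(4*t) + exp(4*t)]

Strategy: write A = P · J · P⁻¹ where J is a Jordan canonical form, so e^{tA} = P · e^{tJ} · P⁻¹, and e^{tJ} can be computed block-by-block.

A has Jordan form
J =
  [4, 1, 0]
  [0, 4, 0]
  [0, 0, 4]
(up to reordering of blocks).

Per-block formulas:
  For a 2×2 Jordan block J_2(4): exp(t · J_2(4)) = e^(4t)·(I + t·N), where N is the 2×2 nilpotent shift.
  For a 1×1 block at λ = 4: exp(t · [4]) = [e^(4t)].

After assembling e^{tJ} and conjugating by P, we get:

e^{tA} =
  [-3*t*exp(4*t) + exp(4*t), 0, -t*exp(4*t)]
  [0, exp(4*t), 0]
  [9*t*exp(4*t), 0, 3*t*exp(4*t) + exp(4*t)]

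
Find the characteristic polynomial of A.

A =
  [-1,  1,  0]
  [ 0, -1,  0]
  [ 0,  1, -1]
x^3 + 3*x^2 + 3*x + 1

Expanding det(x·I − A) (e.g. by cofactor expansion or by noting that A is similar to its Jordan form J, which has the same characteristic polynomial as A) gives
  χ_A(x) = x^3 + 3*x^2 + 3*x + 1
which factors as (x + 1)^3. The eigenvalues (with algebraic multiplicities) are λ = -1 with multiplicity 3.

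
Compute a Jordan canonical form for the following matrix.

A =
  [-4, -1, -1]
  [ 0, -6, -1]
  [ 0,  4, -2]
J_3(-4)

The characteristic polynomial is
  det(x·I − A) = x^3 + 12*x^2 + 48*x + 64 = (x + 4)^3

Eigenvalues and multiplicities (the geometric multiplicity of λ is n − rank(A − λI), which equals the number of Jordan blocks for λ):
  λ = -4: algebraic multiplicity = 3, geometric multiplicity = 1

Determining the block sizes for each eigenvalue:
  λ = -4: one block (gm = 1), so the single block has size am = 3 → block sizes [3]

Assembling the blocks gives a Jordan form
J =
  [-4,  1,  0]
  [ 0, -4,  1]
  [ 0,  0, -4]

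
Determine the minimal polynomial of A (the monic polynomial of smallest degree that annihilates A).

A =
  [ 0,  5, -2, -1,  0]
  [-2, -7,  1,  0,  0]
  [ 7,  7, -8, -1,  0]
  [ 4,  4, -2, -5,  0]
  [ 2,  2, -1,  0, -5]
x^3 + 15*x^2 + 75*x + 125

The characteristic polynomial is χ_A(x) = (x + 5)^5, so the eigenvalues are known. The minimal polynomial is
  m_A(x) = Π_λ (x − λ)^{k_λ}
where k_λ is the size of the *largest* Jordan block for λ (equivalently, the smallest k with (A − λI)^k v = 0 for every generalised eigenvector v of λ).

  λ = -5: largest Jordan block has size 3, contributing (x + 5)^3

So m_A(x) = (x + 5)^3 = x^3 + 15*x^2 + 75*x + 125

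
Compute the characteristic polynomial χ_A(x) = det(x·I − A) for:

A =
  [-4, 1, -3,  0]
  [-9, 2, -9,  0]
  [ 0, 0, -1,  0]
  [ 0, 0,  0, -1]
x^4 + 4*x^3 + 6*x^2 + 4*x + 1

Expanding det(x·I − A) (e.g. by cofactor expansion or by noting that A is similar to its Jordan form J, which has the same characteristic polynomial as A) gives
  χ_A(x) = x^4 + 4*x^3 + 6*x^2 + 4*x + 1
which factors as (x + 1)^4. The eigenvalues (with algebraic multiplicities) are λ = -1 with multiplicity 4.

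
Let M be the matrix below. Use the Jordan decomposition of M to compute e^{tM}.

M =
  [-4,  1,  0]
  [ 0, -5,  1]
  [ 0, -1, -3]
e^{tM} =
  [exp(-4*t), -t^2*exp(-4*t)/2 + t*exp(-4*t), t^2*exp(-4*t)/2]
  [0, -t*exp(-4*t) + exp(-4*t), t*exp(-4*t)]
  [0, -t*exp(-4*t), t*exp(-4*t) + exp(-4*t)]

Strategy: write M = P · J · P⁻¹ where J is a Jordan canonical form, so e^{tM} = P · e^{tJ} · P⁻¹, and e^{tJ} can be computed block-by-block.

M has Jordan form
J =
  [-4,  1,  0]
  [ 0, -4,  1]
  [ 0,  0, -4]
(up to reordering of blocks).

Per-block formulas:
  For a 3×3 Jordan block J_3(-4): exp(t · J_3(-4)) = e^(-4t)·(I + t·N + (t^2/2)·N^2), where N is the 3×3 nilpotent shift.

After assembling e^{tJ} and conjugating by P, we get:

e^{tM} =
  [exp(-4*t), -t^2*exp(-4*t)/2 + t*exp(-4*t), t^2*exp(-4*t)/2]
  [0, -t*exp(-4*t) + exp(-4*t), t*exp(-4*t)]
  [0, -t*exp(-4*t), t*exp(-4*t) + exp(-4*t)]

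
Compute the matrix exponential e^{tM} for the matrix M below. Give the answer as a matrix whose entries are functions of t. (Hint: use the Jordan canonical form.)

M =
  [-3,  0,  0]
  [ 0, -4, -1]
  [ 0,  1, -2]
e^{tM} =
  [exp(-3*t), 0, 0]
  [0, -t*exp(-3*t) + exp(-3*t), -t*exp(-3*t)]
  [0, t*exp(-3*t), t*exp(-3*t) + exp(-3*t)]

Strategy: write M = P · J · P⁻¹ where J is a Jordan canonical form, so e^{tM} = P · e^{tJ} · P⁻¹, and e^{tJ} can be computed block-by-block.

M has Jordan form
J =
  [-3,  1,  0]
  [ 0, -3,  0]
  [ 0,  0, -3]
(up to reordering of blocks).

Per-block formulas:
  For a 1×1 block at λ = -3: exp(t · [-3]) = [e^(-3t)].
  For a 2×2 Jordan block J_2(-3): exp(t · J_2(-3)) = e^(-3t)·(I + t·N), where N is the 2×2 nilpotent shift.

After assembling e^{tJ} and conjugating by P, we get:

e^{tM} =
  [exp(-3*t), 0, 0]
  [0, -t*exp(-3*t) + exp(-3*t), -t*exp(-3*t)]
  [0, t*exp(-3*t), t*exp(-3*t) + exp(-3*t)]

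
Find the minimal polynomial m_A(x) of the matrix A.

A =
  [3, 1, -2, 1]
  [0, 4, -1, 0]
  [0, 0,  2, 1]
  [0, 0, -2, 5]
x^3 - 11*x^2 + 40*x - 48

The characteristic polynomial is χ_A(x) = (x - 4)^2*(x - 3)^2, so the eigenvalues are known. The minimal polynomial is
  m_A(x) = Π_λ (x − λ)^{k_λ}
where k_λ is the size of the *largest* Jordan block for λ (equivalently, the smallest k with (A − λI)^k v = 0 for every generalised eigenvector v of λ).

  λ = 3: largest Jordan block has size 1, contributing (x − 3)
  λ = 4: largest Jordan block has size 2, contributing (x − 4)^2

So m_A(x) = (x - 4)^2*(x - 3) = x^3 - 11*x^2 + 40*x - 48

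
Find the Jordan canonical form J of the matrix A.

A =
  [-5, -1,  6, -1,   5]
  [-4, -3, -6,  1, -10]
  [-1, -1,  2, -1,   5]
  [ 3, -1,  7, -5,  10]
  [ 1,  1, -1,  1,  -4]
J_3(-4) ⊕ J_1(-4) ⊕ J_1(1)

The characteristic polynomial is
  det(x·I − A) = x^5 + 15*x^4 + 80*x^3 + 160*x^2 - 256 = (x - 1)*(x + 4)^4

Eigenvalues and multiplicities (the geometric multiplicity of λ is n − rank(A − λI), which equals the number of Jordan blocks for λ):
  λ = -4: algebraic multiplicity = 4, geometric multiplicity = 2
  λ = 1: algebraic multiplicity = 1, geometric multiplicity = 1

Determining the block sizes for each eigenvalue:
  λ = -4: with am = 4 and gm = 2, the partition is not yet determined (e.g. several partitions of 4 into 2 parts exist). Let N = A − (-4)·I. Computing rank(N^1) = 3, rank(N^2) = 2, rank(N^3) = 1; the number of blocks of size ≥ j is rank(N^{j−1}) − rank(N^j), giving [2, 1, 1]. So we have 1 block(s) of size 3, 1 block(s) of size 1 → block sizes [3, 1]
  λ = 1: one block (gm = 1), so the single block has size am = 1 → block sizes [1]

Assembling the blocks gives a Jordan form
J =
  [-4,  1,  0,  0, 0]
  [ 0, -4,  1,  0, 0]
  [ 0,  0, -4,  0, 0]
  [ 0,  0,  0, -4, 0]
  [ 0,  0,  0,  0, 1]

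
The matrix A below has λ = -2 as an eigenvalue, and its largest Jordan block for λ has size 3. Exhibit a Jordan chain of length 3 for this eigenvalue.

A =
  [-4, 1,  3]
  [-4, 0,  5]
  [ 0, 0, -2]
A Jordan chain for λ = -2 of length 3:
v_1 = (-1, -2, 0)ᵀ
v_2 = (3, 5, 0)ᵀ
v_3 = (0, 0, 1)ᵀ

Let N = A − (-2)·I. We want v_3 with N^3 v_3 = 0 but N^2 v_3 ≠ 0; then v_{j-1} := N · v_j for j = 3, …, 2.

Pick v_3 = (0, 0, 1)ᵀ.
Then v_2 = N · v_3 = (3, 5, 0)ᵀ.
Then v_1 = N · v_2 = (-1, -2, 0)ᵀ.

Sanity check: (A − (-2)·I) v_1 = (0, 0, 0)ᵀ = 0. ✓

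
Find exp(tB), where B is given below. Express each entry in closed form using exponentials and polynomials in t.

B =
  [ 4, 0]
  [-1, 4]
e^{tB} =
  [exp(4*t), 0]
  [-t*exp(4*t), exp(4*t)]

Strategy: write B = P · J · P⁻¹ where J is a Jordan canonical form, so e^{tB} = P · e^{tJ} · P⁻¹, and e^{tJ} can be computed block-by-block.

B has Jordan form
J =
  [4, 1]
  [0, 4]
(up to reordering of blocks).

Per-block formulas:
  For a 2×2 Jordan block J_2(4): exp(t · J_2(4)) = e^(4t)·(I + t·N), where N is the 2×2 nilpotent shift.

After assembling e^{tJ} and conjugating by P, we get:

e^{tB} =
  [exp(4*t), 0]
  [-t*exp(4*t), exp(4*t)]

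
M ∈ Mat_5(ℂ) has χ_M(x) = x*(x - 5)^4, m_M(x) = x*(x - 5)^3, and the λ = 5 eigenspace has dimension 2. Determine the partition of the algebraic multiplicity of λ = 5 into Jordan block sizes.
Block sizes for λ = 5: [3, 1]

Step 1 — from the characteristic polynomial, algebraic multiplicity of λ = 5 is 4. From dim ker(M − (5)·I) = 2, there are exactly 2 Jordan blocks for λ = 5.
Step 2 — from the minimal polynomial, the factor (x − 5)^3 tells us the largest block for λ = 5 has size 3.
Step 3 — with total size 4, 2 blocks, and largest block 3, the block sizes (in nonincreasing order) are [3, 1].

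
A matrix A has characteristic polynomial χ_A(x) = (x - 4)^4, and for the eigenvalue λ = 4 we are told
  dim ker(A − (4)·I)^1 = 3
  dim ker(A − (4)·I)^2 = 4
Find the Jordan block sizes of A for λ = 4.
Block sizes for λ = 4: [2, 1, 1]

From the dimensions of kernels of powers, the number of Jordan blocks of size at least j is d_j − d_{j−1} where d_j = dim ker(N^j) (with d_0 = 0). Computing the differences gives [3, 1].
The number of blocks of size exactly k is (#blocks of size ≥ k) − (#blocks of size ≥ k + 1), so the partition is: 2 block(s) of size 1, 1 block(s) of size 2.
In nonincreasing order the block sizes are [2, 1, 1].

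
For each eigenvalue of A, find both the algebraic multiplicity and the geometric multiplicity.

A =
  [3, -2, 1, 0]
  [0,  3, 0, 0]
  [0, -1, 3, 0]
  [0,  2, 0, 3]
λ = 3: alg = 4, geom = 2

Step 1 — factor the characteristic polynomial to read off the algebraic multiplicities:
  χ_A(x) = (x - 3)^4

Step 2 — compute geometric multiplicities via the rank-nullity identity g(λ) = n − rank(A − λI):
  rank(A − (3)·I) = 2, so dim ker(A − (3)·I) = n − 2 = 2

Summary:
  λ = 3: algebraic multiplicity = 4, geometric multiplicity = 2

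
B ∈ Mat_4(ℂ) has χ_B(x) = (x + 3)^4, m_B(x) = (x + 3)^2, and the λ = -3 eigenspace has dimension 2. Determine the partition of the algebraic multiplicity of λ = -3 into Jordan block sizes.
Block sizes for λ = -3: [2, 2]

Step 1 — from the characteristic polynomial, algebraic multiplicity of λ = -3 is 4. From dim ker(B − (-3)·I) = 2, there are exactly 2 Jordan blocks for λ = -3.
Step 2 — from the minimal polynomial, the factor (x + 3)^2 tells us the largest block for λ = -3 has size 2.
Step 3 — with total size 4, 2 blocks, and largest block 2, the block sizes (in nonincreasing order) are [2, 2].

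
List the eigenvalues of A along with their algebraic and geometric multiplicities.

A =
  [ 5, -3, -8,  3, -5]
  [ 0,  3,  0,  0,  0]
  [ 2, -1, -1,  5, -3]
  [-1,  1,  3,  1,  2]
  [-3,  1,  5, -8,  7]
λ = 3: alg = 5, geom = 3

Step 1 — factor the characteristic polynomial to read off the algebraic multiplicities:
  χ_A(x) = (x - 3)^5

Step 2 — compute geometric multiplicities via the rank-nullity identity g(λ) = n − rank(A − λI):
  rank(A − (3)·I) = 2, so dim ker(A − (3)·I) = n − 2 = 3

Summary:
  λ = 3: algebraic multiplicity = 5, geometric multiplicity = 3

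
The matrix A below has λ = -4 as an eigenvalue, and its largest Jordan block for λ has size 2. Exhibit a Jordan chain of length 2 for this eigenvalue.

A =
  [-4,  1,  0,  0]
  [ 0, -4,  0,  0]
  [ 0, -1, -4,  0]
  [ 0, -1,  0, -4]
A Jordan chain for λ = -4 of length 2:
v_1 = (1, 0, -1, -1)ᵀ
v_2 = (0, 1, 0, 0)ᵀ

Let N = A − (-4)·I. We want v_2 with N^2 v_2 = 0 but N^1 v_2 ≠ 0; then v_{j-1} := N · v_j for j = 2, …, 2.

Pick v_2 = (0, 1, 0, 0)ᵀ.
Then v_1 = N · v_2 = (1, 0, -1, -1)ᵀ.

Sanity check: (A − (-4)·I) v_1 = (0, 0, 0, 0)ᵀ = 0. ✓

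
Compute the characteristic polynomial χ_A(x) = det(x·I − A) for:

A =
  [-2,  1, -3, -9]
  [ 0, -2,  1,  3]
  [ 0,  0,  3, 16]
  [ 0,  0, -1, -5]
x^4 + 6*x^3 + 13*x^2 + 12*x + 4

Expanding det(x·I − A) (e.g. by cofactor expansion or by noting that A is similar to its Jordan form J, which has the same characteristic polynomial as A) gives
  χ_A(x) = x^4 + 6*x^3 + 13*x^2 + 12*x + 4
which factors as (x + 1)^2*(x + 2)^2. The eigenvalues (with algebraic multiplicities) are λ = -2 with multiplicity 2, λ = -1 with multiplicity 2.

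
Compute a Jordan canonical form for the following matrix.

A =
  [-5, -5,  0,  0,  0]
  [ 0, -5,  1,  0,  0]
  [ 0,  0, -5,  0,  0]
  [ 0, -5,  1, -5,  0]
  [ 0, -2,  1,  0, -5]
J_3(-5) ⊕ J_1(-5) ⊕ J_1(-5)

The characteristic polynomial is
  det(x·I − A) = x^5 + 25*x^4 + 250*x^3 + 1250*x^2 + 3125*x + 3125 = (x + 5)^5

Eigenvalues and multiplicities (the geometric multiplicity of λ is n − rank(A − λI), which equals the number of Jordan blocks for λ):
  λ = -5: algebraic multiplicity = 5, geometric multiplicity = 3

Determining the block sizes for each eigenvalue:
  λ = -5: with am = 5 and gm = 3, the partition is not yet determined (e.g. several partitions of 5 into 3 parts exist). Let N = A − (-5)·I. Computing rank(N^1) = 2, rank(N^2) = 1, rank(N^3) = 0; the number of blocks of size ≥ j is rank(N^{j−1}) − rank(N^j), giving [3, 1, 1]. So we have 1 block(s) of size 3, 2 block(s) of size 1 → block sizes [3, 1, 1]

Assembling the blocks gives a Jordan form
J =
  [-5,  1,  0,  0,  0]
  [ 0, -5,  1,  0,  0]
  [ 0,  0, -5,  0,  0]
  [ 0,  0,  0, -5,  0]
  [ 0,  0,  0,  0, -5]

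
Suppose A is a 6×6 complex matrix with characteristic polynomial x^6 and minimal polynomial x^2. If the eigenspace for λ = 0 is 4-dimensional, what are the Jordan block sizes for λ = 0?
Block sizes for λ = 0: [2, 2, 1, 1]

Step 1 — from the characteristic polynomial, algebraic multiplicity of λ = 0 is 6. From dim ker(A − (0)·I) = 4, there are exactly 4 Jordan blocks for λ = 0.
Step 2 — from the minimal polynomial, the factor (x − 0)^2 tells us the largest block for λ = 0 has size 2.
Step 3 — with total size 6, 4 blocks, and largest block 2, the block sizes (in nonincreasing order) are [2, 2, 1, 1].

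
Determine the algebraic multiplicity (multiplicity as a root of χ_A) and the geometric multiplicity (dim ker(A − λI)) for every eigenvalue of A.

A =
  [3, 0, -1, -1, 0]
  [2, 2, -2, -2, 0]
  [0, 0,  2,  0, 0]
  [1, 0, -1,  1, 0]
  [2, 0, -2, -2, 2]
λ = 2: alg = 5, geom = 4

Step 1 — factor the characteristic polynomial to read off the algebraic multiplicities:
  χ_A(x) = (x - 2)^5

Step 2 — compute geometric multiplicities via the rank-nullity identity g(λ) = n − rank(A − λI):
  rank(A − (2)·I) = 1, so dim ker(A − (2)·I) = n − 1 = 4

Summary:
  λ = 2: algebraic multiplicity = 5, geometric multiplicity = 4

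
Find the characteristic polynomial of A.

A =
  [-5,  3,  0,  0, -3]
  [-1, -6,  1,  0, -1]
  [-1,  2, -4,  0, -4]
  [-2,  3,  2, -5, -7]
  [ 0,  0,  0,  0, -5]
x^5 + 25*x^4 + 250*x^3 + 1250*x^2 + 3125*x + 3125

Expanding det(x·I − A) (e.g. by cofactor expansion or by noting that A is similar to its Jordan form J, which has the same characteristic polynomial as A) gives
  χ_A(x) = x^5 + 25*x^4 + 250*x^3 + 1250*x^2 + 3125*x + 3125
which factors as (x + 5)^5. The eigenvalues (with algebraic multiplicities) are λ = -5 with multiplicity 5.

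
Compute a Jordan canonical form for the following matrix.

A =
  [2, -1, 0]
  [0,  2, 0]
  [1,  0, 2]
J_3(2)

The characteristic polynomial is
  det(x·I − A) = x^3 - 6*x^2 + 12*x - 8 = (x - 2)^3

Eigenvalues and multiplicities (the geometric multiplicity of λ is n − rank(A − λI), which equals the number of Jordan blocks for λ):
  λ = 2: algebraic multiplicity = 3, geometric multiplicity = 1

Determining the block sizes for each eigenvalue:
  λ = 2: one block (gm = 1), so the single block has size am = 3 → block sizes [3]

Assembling the blocks gives a Jordan form
J =
  [2, 1, 0]
  [0, 2, 1]
  [0, 0, 2]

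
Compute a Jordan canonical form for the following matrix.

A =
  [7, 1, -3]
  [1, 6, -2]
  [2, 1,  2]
J_3(5)

The characteristic polynomial is
  det(x·I − A) = x^3 - 15*x^2 + 75*x - 125 = (x - 5)^3

Eigenvalues and multiplicities (the geometric multiplicity of λ is n − rank(A − λI), which equals the number of Jordan blocks for λ):
  λ = 5: algebraic multiplicity = 3, geometric multiplicity = 1

Determining the block sizes for each eigenvalue:
  λ = 5: one block (gm = 1), so the single block has size am = 3 → block sizes [3]

Assembling the blocks gives a Jordan form
J =
  [5, 1, 0]
  [0, 5, 1]
  [0, 0, 5]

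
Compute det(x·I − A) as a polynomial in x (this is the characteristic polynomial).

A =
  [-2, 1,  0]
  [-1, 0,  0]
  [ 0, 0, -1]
x^3 + 3*x^2 + 3*x + 1

Expanding det(x·I − A) (e.g. by cofactor expansion or by noting that A is similar to its Jordan form J, which has the same characteristic polynomial as A) gives
  χ_A(x) = x^3 + 3*x^2 + 3*x + 1
which factors as (x + 1)^3. The eigenvalues (with algebraic multiplicities) are λ = -1 with multiplicity 3.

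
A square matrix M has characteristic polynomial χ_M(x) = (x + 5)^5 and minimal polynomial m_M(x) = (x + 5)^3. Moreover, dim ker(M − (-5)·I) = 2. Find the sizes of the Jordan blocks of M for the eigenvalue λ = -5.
Block sizes for λ = -5: [3, 2]

Step 1 — from the characteristic polynomial, algebraic multiplicity of λ = -5 is 5. From dim ker(M − (-5)·I) = 2, there are exactly 2 Jordan blocks for λ = -5.
Step 2 — from the minimal polynomial, the factor (x + 5)^3 tells us the largest block for λ = -5 has size 3.
Step 3 — with total size 5, 2 blocks, and largest block 3, the block sizes (in nonincreasing order) are [3, 2].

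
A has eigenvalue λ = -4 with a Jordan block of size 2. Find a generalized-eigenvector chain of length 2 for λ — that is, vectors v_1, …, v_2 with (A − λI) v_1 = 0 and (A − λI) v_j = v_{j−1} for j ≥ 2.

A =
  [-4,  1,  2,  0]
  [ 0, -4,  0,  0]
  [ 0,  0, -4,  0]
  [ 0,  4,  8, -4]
A Jordan chain for λ = -4 of length 2:
v_1 = (1, 0, 0, 4)ᵀ
v_2 = (0, 1, 0, 0)ᵀ

Let N = A − (-4)·I. We want v_2 with N^2 v_2 = 0 but N^1 v_2 ≠ 0; then v_{j-1} := N · v_j for j = 2, …, 2.

Pick v_2 = (0, 1, 0, 0)ᵀ.
Then v_1 = N · v_2 = (1, 0, 0, 4)ᵀ.

Sanity check: (A − (-4)·I) v_1 = (0, 0, 0, 0)ᵀ = 0. ✓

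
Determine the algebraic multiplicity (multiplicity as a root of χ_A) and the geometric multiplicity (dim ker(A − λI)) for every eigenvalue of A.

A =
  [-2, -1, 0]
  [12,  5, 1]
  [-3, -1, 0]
λ = 1: alg = 3, geom = 1

Step 1 — factor the characteristic polynomial to read off the algebraic multiplicities:
  χ_A(x) = (x - 1)^3

Step 2 — compute geometric multiplicities via the rank-nullity identity g(λ) = n − rank(A − λI):
  rank(A − (1)·I) = 2, so dim ker(A − (1)·I) = n − 2 = 1

Summary:
  λ = 1: algebraic multiplicity = 3, geometric multiplicity = 1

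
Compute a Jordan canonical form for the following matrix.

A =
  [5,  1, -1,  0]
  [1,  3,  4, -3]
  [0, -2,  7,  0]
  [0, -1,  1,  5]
J_3(5) ⊕ J_1(5)

The characteristic polynomial is
  det(x·I − A) = x^4 - 20*x^3 + 150*x^2 - 500*x + 625 = (x - 5)^4

Eigenvalues and multiplicities (the geometric multiplicity of λ is n − rank(A − λI), which equals the number of Jordan blocks for λ):
  λ = 5: algebraic multiplicity = 4, geometric multiplicity = 2

Determining the block sizes for each eigenvalue:
  λ = 5: with am = 4 and gm = 2, the partition is not yet determined (e.g. several partitions of 4 into 2 parts exist). Let N = A − (5)·I. Computing rank(N^1) = 2, rank(N^2) = 1, rank(N^3) = 0; the number of blocks of size ≥ j is rank(N^{j−1}) − rank(N^j), giving [2, 1, 1]. So we have 1 block(s) of size 3, 1 block(s) of size 1 → block sizes [3, 1]

Assembling the blocks gives a Jordan form
J =
  [5, 1, 0, 0]
  [0, 5, 1, 0]
  [0, 0, 5, 0]
  [0, 0, 0, 5]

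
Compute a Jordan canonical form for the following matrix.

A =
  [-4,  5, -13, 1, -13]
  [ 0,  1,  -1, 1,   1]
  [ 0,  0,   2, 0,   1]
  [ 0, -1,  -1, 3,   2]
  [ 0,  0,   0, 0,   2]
J_1(-4) ⊕ J_2(2) ⊕ J_2(2)

The characteristic polynomial is
  det(x·I − A) = x^5 - 4*x^4 - 8*x^3 + 64*x^2 - 112*x + 64 = (x - 2)^4*(x + 4)

Eigenvalues and multiplicities (the geometric multiplicity of λ is n − rank(A − λI), which equals the number of Jordan blocks for λ):
  λ = -4: algebraic multiplicity = 1, geometric multiplicity = 1
  λ = 2: algebraic multiplicity = 4, geometric multiplicity = 2

Determining the block sizes for each eigenvalue:
  λ = -4: one block (gm = 1), so the single block has size am = 1 → block sizes [1]
  λ = 2: with am = 4 and gm = 2, the partition is not yet determined (e.g. several partitions of 4 into 2 parts exist). Let N = A − (2)·I. Computing rank(N^1) = 3, rank(N^2) = 1; the number of blocks of size ≥ j is rank(N^{j−1}) − rank(N^j), giving [2, 2]. So we have 2 block(s) of size 2 → block sizes [2, 2]

Assembling the blocks gives a Jordan form
J =
  [-4, 0, 0, 0, 0]
  [ 0, 2, 1, 0, 0]
  [ 0, 0, 2, 0, 0]
  [ 0, 0, 0, 2, 1]
  [ 0, 0, 0, 0, 2]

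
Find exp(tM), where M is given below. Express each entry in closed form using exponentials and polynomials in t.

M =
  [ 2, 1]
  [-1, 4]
e^{tM} =
  [-t*exp(3*t) + exp(3*t), t*exp(3*t)]
  [-t*exp(3*t), t*exp(3*t) + exp(3*t)]

Strategy: write M = P · J · P⁻¹ where J is a Jordan canonical form, so e^{tM} = P · e^{tJ} · P⁻¹, and e^{tJ} can be computed block-by-block.

M has Jordan form
J =
  [3, 1]
  [0, 3]
(up to reordering of blocks).

Per-block formulas:
  For a 2×2 Jordan block J_2(3): exp(t · J_2(3)) = e^(3t)·(I + t·N), where N is the 2×2 nilpotent shift.

After assembling e^{tJ} and conjugating by P, we get:

e^{tM} =
  [-t*exp(3*t) + exp(3*t), t*exp(3*t)]
  [-t*exp(3*t), t*exp(3*t) + exp(3*t)]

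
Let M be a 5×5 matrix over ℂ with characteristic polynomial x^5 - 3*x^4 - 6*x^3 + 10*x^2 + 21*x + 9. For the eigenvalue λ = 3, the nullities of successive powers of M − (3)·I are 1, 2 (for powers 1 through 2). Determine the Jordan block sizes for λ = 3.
Block sizes for λ = 3: [2]

From the dimensions of kernels of powers, the number of Jordan blocks of size at least j is d_j − d_{j−1} where d_j = dim ker(N^j) (with d_0 = 0). Computing the differences gives [1, 1].
The number of blocks of size exactly k is (#blocks of size ≥ k) − (#blocks of size ≥ k + 1), so the partition is: 1 block(s) of size 2.
In nonincreasing order the block sizes are [2].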